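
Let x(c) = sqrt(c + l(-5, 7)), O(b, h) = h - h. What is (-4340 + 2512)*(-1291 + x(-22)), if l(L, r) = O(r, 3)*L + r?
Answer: 2359948 - 1828*I*sqrt(15) ≈ 2.3599e+6 - 7079.8*I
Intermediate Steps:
O(b, h) = 0
l(L, r) = r (l(L, r) = 0*L + r = 0 + r = r)
x(c) = sqrt(7 + c) (x(c) = sqrt(c + 7) = sqrt(7 + c))
(-4340 + 2512)*(-1291 + x(-22)) = (-4340 + 2512)*(-1291 + sqrt(7 - 22)) = -1828*(-1291 + sqrt(-15)) = -1828*(-1291 + I*sqrt(15)) = 2359948 - 1828*I*sqrt(15)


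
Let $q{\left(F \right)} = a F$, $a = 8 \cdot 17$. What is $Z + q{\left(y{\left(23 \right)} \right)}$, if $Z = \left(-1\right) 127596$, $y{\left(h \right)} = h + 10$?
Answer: $-123108$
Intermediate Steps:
$a = 136$
$y{\left(h \right)} = 10 + h$
$q{\left(F \right)} = 136 F$
$Z = -127596$
$Z + q{\left(y{\left(23 \right)} \right)} = -127596 + 136 \left(10 + 23\right) = -127596 + 136 \cdot 33 = -127596 + 4488 = -123108$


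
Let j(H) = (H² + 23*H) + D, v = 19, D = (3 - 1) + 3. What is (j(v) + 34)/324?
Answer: 31/12 ≈ 2.5833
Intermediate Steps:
D = 5 (D = 2 + 3 = 5)
j(H) = 5 + H² + 23*H (j(H) = (H² + 23*H) + 5 = 5 + H² + 23*H)
(j(v) + 34)/324 = ((5 + 19² + 23*19) + 34)/324 = ((5 + 361 + 437) + 34)*(1/324) = (803 + 34)*(1/324) = 837*(1/324) = 31/12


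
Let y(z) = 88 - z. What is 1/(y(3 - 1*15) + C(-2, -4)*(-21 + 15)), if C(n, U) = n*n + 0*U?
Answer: 1/76 ≈ 0.013158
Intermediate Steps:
C(n, U) = n² (C(n, U) = n² + 0 = n²)
1/(y(3 - 1*15) + C(-2, -4)*(-21 + 15)) = 1/((88 - (3 - 1*15)) + (-2)²*(-21 + 15)) = 1/((88 - (3 - 15)) + 4*(-6)) = 1/((88 - 1*(-12)) - 24) = 1/((88 + 12) - 24) = 1/(100 - 24) = 1/76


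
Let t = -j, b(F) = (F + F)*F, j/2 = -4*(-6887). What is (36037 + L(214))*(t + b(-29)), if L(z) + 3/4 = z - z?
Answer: -3849680515/2 ≈ -1.9248e+9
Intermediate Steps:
j = 55096 (j = 2*(-4*(-6887)) = 2*27548 = 55096)
L(z) = -¾ (L(z) = -¾ + (z - z) = -¾ + 0 = -¾)
b(F) = 2*F² (b(F) = (2*F)*F = 2*F²)
t = -55096 (t = -1*55096 = -55096)
(36037 + L(214))*(t + b(-29)) = (36037 - ¾)*(-55096 + 2*(-29)²) = 144145*(-55096 + 2*841)/4 = 144145*(-55096 + 1682)/4 = (144145/4)*(-53414) = -3849680515/2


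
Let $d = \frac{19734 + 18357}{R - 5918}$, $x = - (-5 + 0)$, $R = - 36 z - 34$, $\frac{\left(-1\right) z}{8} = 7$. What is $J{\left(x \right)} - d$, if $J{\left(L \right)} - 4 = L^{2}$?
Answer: $\frac{50745}{1312} \approx 38.678$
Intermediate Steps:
$z = -56$ ($z = \left(-8\right) 7 = -56$)
$R = 1982$ ($R = \left(-36\right) \left(-56\right) - 34 = 2016 - 34 = 1982$)
$x = 5$ ($x = \left(-1\right) \left(-5\right) = 5$)
$J{\left(L \right)} = 4 + L^{2}$
$d = - \frac{12697}{1312}$ ($d = \frac{19734 + 18357}{1982 - 5918} = \frac{38091}{-3936} = 38091 \left(- \frac{1}{3936}\right) = - \frac{12697}{1312} \approx -9.6776$)
$J{\left(x \right)} - d = \left(4 + 5^{2}\right) - - \frac{12697}{1312} = \left(4 + 25\right) + \frac{12697}{1312} = 29 + \frac{12697}{1312} = \frac{50745}{1312}$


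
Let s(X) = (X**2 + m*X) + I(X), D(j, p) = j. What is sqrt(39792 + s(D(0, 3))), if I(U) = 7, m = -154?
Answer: sqrt(39799) ≈ 199.50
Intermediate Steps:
s(X) = 7 + X**2 - 154*X (s(X) = (X**2 - 154*X) + 7 = 7 + X**2 - 154*X)
sqrt(39792 + s(D(0, 3))) = sqrt(39792 + (7 + 0**2 - 154*0)) = sqrt(39792 + (7 + 0 + 0)) = sqrt(39792 + 7) = sqrt(39799)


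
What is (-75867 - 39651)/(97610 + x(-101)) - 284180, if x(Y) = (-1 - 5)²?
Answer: -13874577899/48823 ≈ -2.8418e+5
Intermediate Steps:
x(Y) = 36 (x(Y) = (-6)² = 36)
(-75867 - 39651)/(97610 + x(-101)) - 284180 = (-75867 - 39651)/(97610 + 36) - 284180 = -115518/97646 - 284180 = -115518*1/97646 - 284180 = -57759/48823 - 284180 = -13874577899/48823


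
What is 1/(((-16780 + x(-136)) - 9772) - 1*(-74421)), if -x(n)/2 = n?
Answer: 1/48141 ≈ 2.0772e-5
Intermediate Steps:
x(n) = -2*n
1/(((-16780 + x(-136)) - 9772) - 1*(-74421)) = 1/(((-16780 - 2*(-136)) - 9772) - 1*(-74421)) = 1/(((-16780 + 272) - 9772) + 74421) = 1/((-16508 - 9772) + 74421) = 1/(-26280 + 74421) = 1/48141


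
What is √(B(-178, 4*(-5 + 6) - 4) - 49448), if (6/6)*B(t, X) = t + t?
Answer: 2*I*√12451 ≈ 223.17*I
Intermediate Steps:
B(t, X) = 2*t (B(t, X) = t + t = 2*t)
√(B(-178, 4*(-5 + 6) - 4) - 49448) = √(2*(-178) - 49448) = √(-356 - 49448) = √(-49804) = 2*I*√12451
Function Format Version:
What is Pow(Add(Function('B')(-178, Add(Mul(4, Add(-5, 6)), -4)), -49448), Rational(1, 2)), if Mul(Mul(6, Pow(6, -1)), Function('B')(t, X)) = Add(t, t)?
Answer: Mul(2, I, Pow(12451, Rational(1, 2))) ≈ Mul(223.17, I)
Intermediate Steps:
Function('B')(t, X) = Mul(2, t) (Function('B')(t, X) = Add(t, t) = Mul(2, t))
Pow(Add(Function('B')(-178, Add(Mul(4, Add(-5, 6)), -4)), -49448), Rational(1, 2)) = Pow(Add(Mul(2, -178), -49448), Rational(1, 2)) = Pow(Add(-356, -49448), Rational(1, 2)) = Pow(-49804, Rational(1, 2)) = Mul(2, I, Pow(12451, Rational(1, 2)))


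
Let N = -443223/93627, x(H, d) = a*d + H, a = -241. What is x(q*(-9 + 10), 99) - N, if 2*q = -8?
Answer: -248197542/10403 ≈ -23858.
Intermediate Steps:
q = -4 (q = (½)*(-8) = -4)
x(H, d) = H - 241*d (x(H, d) = -241*d + H = H - 241*d)
N = -49247/10403 (N = -443223*1/93627 = -49247/10403 ≈ -4.7339)
x(q*(-9 + 10), 99) - N = (-4*(-9 + 10) - 241*99) - 1*(-49247/10403) = (-4*1 - 23859) + 49247/10403 = (-4 - 23859) + 49247/10403 = -23863 + 49247/10403 = -248197542/10403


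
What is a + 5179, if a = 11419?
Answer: 16598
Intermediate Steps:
a + 5179 = 11419 + 5179 = 16598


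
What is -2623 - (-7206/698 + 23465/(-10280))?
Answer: -1873072287/717544 ≈ -2610.4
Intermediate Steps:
-2623 - (-7206/698 + 23465/(-10280)) = -2623 - (-7206*1/698 + 23465*(-1/10280)) = -2623 - (-3603/349 - 4693/2056) = -2623 - 1*(-9045625/717544) = -2623 + 9045625/717544 = -1873072287/717544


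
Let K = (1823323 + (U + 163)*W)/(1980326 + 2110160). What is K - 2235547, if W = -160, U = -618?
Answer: -9144471809719/4090486 ≈ -2.2355e+6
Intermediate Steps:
K = 1896123/4090486 (K = (1823323 + (-618 + 163)*(-160))/(1980326 + 2110160) = (1823323 - 455*(-160))/4090486 = (1823323 + 72800)*(1/4090486) = 1896123*(1/4090486) = 1896123/4090486 ≈ 0.46354)
K - 2235547 = 1896123/4090486 - 2235547 = -9144471809719/4090486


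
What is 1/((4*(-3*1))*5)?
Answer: -1/60 ≈ -0.016667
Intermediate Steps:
1/((4*(-3*1))*5) = 1/((4*(-3))*5) = 1/(-12*5) = 1/(-60) = -1/60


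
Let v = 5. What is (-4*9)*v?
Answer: -180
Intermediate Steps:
(-4*9)*v = -4*9*5 = -36*5 = -180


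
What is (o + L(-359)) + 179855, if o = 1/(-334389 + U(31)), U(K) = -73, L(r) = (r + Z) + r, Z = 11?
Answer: 59918198375/334462 ≈ 1.7915e+5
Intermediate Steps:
L(r) = 11 + 2*r (L(r) = (r + 11) + r = (11 + r) + r = 11 + 2*r)
o = -1/334462 (o = 1/(-334389 - 73) = 1/(-334462) = -1/334462 ≈ -2.9899e-6)
(o + L(-359)) + 179855 = (-1/334462 + (11 + 2*(-359))) + 179855 = (-1/334462 + (11 - 718)) + 179855 = (-1/334462 - 707) + 179855 = -236464635/334462 + 179855 = 59918198375/334462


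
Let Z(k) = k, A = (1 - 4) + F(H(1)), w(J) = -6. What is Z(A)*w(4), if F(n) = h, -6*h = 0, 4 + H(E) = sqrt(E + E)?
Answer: 18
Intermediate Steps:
H(E) = -4 + sqrt(2)*sqrt(E) (H(E) = -4 + sqrt(E + E) = -4 + sqrt(2*E) = -4 + sqrt(2)*sqrt(E))
h = 0 (h = -1/6*0 = 0)
F(n) = 0
A = -3 (A = (1 - 4) + 0 = -3 + 0 = -3)
Z(A)*w(4) = -3*(-6) = 18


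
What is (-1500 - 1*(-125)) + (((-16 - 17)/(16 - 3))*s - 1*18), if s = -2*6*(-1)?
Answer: -18505/13 ≈ -1423.5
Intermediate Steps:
s = 12 (s = -12*(-1) = 12)
(-1500 - 1*(-125)) + (((-16 - 17)/(16 - 3))*s - 1*18) = (-1500 - 1*(-125)) + (((-16 - 17)/(16 - 3))*12 - 1*18) = (-1500 + 125) + (-33/13*12 - 18) = -1375 + (-33*1/13*12 - 18) = -1375 + (-33/13*12 - 18) = -1375 + (-396/13 - 18) = -1375 - 630/13 = -18505/13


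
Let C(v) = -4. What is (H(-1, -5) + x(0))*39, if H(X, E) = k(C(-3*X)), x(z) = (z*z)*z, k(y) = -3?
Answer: -117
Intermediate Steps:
x(z) = z³ (x(z) = z²*z = z³)
H(X, E) = -3
(H(-1, -5) + x(0))*39 = (-3 + 0³)*39 = (-3 + 0)*39 = -3*39 = -117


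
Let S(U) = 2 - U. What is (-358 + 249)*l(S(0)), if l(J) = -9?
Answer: 981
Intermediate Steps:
(-358 + 249)*l(S(0)) = (-358 + 249)*(-9) = -109*(-9) = 981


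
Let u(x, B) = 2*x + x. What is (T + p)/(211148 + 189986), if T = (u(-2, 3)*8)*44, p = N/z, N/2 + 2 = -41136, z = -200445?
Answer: -211628782/40202652315 ≈ -0.0052641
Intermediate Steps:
N = -82276 (N = -4 + 2*(-41136) = -4 - 82272 = -82276)
u(x, B) = 3*x
p = 82276/200445 (p = -82276/(-200445) = -82276*(-1/200445) = 82276/200445 ≈ 0.41047)
T = -2112 (T = ((3*(-2))*8)*44 = -6*8*44 = -48*44 = -2112)
(T + p)/(211148 + 189986) = (-2112 + 82276/200445)/(211148 + 189986) = -423257564/200445/401134 = -423257564/200445*1/401134 = -211628782/40202652315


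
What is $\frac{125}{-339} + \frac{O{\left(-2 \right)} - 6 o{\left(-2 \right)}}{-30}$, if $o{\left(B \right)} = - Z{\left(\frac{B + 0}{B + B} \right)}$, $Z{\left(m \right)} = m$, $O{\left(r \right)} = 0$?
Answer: $- \frac{1589}{3390} \approx -0.46873$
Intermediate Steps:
$o{\left(B \right)} = - \frac{1}{2}$ ($o{\left(B \right)} = - \frac{B + 0}{B + B} = - \frac{B}{2 B} = - B \frac{1}{2 B} = \left(-1\right) \frac{1}{2} = - \frac{1}{2}$)
$\frac{125}{-339} + \frac{O{\left(-2 \right)} - 6 o{\left(-2 \right)}}{-30} = \frac{125}{-339} + \frac{0 - -3}{-30} = 125 \left(- \frac{1}{339}\right) + \left(0 + 3\right) \left(- \frac{1}{30}\right) = - \frac{125}{339} + 3 \left(- \frac{1}{30}\right) = - \frac{125}{339} - \frac{1}{10} = - \frac{1589}{3390}$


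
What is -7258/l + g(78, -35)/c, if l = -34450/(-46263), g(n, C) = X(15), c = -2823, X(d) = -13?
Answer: -473948805496/48626175 ≈ -9746.8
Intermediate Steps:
g(n, C) = -13
l = 34450/46263 (l = -34450*(-1/46263) = 34450/46263 ≈ 0.74466)
-7258/l + g(78, -35)/c = -7258/34450/46263 - 13/(-2823) = -7258*46263/34450 - 13*(-1/2823) = -167888427/17225 + 13/2823 = -473948805496/48626175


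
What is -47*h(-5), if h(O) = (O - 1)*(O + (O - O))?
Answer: -1410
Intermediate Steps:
h(O) = O*(-1 + O) (h(O) = (-1 + O)*(O + 0) = (-1 + O)*O = O*(-1 + O))
-47*h(-5) = -(-235)*(-1 - 5) = -(-235)*(-6) = -47*30 = -1410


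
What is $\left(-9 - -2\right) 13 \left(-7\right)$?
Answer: $637$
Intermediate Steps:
$\left(-9 - -2\right) 13 \left(-7\right) = \left(-9 + 2\right) 13 \left(-7\right) = \left(-7\right) 13 \left(-7\right) = \left(-91\right) \left(-7\right) = 637$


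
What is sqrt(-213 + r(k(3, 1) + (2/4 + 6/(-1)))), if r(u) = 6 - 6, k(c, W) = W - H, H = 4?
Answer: I*sqrt(213) ≈ 14.595*I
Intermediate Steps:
k(c, W) = -4 + W (k(c, W) = W - 1*4 = W - 4 = -4 + W)
r(u) = 0
sqrt(-213 + r(k(3, 1) + (2/4 + 6/(-1)))) = sqrt(-213 + 0) = sqrt(-213) = I*sqrt(213)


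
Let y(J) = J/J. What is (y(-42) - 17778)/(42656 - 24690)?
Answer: -17777/17966 ≈ -0.98948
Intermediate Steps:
y(J) = 1
(y(-42) - 17778)/(42656 - 24690) = (1 - 17778)/(42656 - 24690) = -17777/17966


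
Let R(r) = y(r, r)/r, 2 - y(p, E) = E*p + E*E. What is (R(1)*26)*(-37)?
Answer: 0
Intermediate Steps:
y(p, E) = 2 - E² - E*p (y(p, E) = 2 - (E*p + E*E) = 2 - (E*p + E²) = 2 - (E² + E*p) = 2 + (-E² - E*p) = 2 - E² - E*p)
R(r) = (2 - 2*r²)/r (R(r) = (2 - r² - r*r)/r = (2 - r² - r²)/r = (2 - 2*r²)/r)
(R(1)*26)*(-37) = ((-2*1 + 2/1)*26)*(-37) = ((-2 + 2*1)*26)*(-37) = ((-2 + 2)*26)*(-37) = (0*26)*(-37) = 0*(-37) = 0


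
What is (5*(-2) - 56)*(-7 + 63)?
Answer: -3696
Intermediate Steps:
(5*(-2) - 56)*(-7 + 63) = (-10 - 56)*56 = -66*56 = -3696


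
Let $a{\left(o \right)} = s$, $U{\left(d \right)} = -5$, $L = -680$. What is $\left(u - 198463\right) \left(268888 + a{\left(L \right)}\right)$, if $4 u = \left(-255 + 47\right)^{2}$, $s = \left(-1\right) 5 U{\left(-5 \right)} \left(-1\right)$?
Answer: $-50451335361$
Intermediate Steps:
$s = -25$ ($s = \left(-1\right) 5 \left(\left(-5\right) \left(-1\right)\right) = \left(-5\right) 5 = -25$)
$a{\left(o \right)} = -25$
$u = 10816$ ($u = \frac{\left(-255 + 47\right)^{2}}{4} = \frac{\left(-208\right)^{2}}{4} = \frac{1}{4} \cdot 43264 = 10816$)
$\left(u - 198463\right) \left(268888 + a{\left(L \right)}\right) = \left(10816 - 198463\right) \left(268888 - 25\right) = \left(-187647\right) 268863 = -50451335361$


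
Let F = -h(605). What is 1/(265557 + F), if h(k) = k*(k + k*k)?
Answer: -1/221545593 ≈ -4.5137e-9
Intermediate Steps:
h(k) = k*(k + k**2)
F = -221811150 (F = -605**2*(1 + 605) = -366025*606 = -1*221811150 = -221811150)
1/(265557 + F) = 1/(265557 - 221811150) = 1/(-221545593) = -1/221545593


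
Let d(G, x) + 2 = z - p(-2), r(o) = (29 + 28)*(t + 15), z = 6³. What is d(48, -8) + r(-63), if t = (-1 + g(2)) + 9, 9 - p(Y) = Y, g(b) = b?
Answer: 1628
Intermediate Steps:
p(Y) = 9 - Y
z = 216
t = 10 (t = (-1 + 2) + 9 = 1 + 9 = 10)
r(o) = 1425 (r(o) = (29 + 28)*(10 + 15) = 57*25 = 1425)
d(G, x) = 203 (d(G, x) = -2 + (216 - (9 - 1*(-2))) = -2 + (216 - (9 + 2)) = -2 + (216 - 1*11) = -2 + (216 - 11) = -2 + 205 = 203)
d(48, -8) + r(-63) = 203 + 1425 = 1628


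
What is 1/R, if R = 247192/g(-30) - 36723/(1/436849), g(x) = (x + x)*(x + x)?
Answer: -450/7219082591251 ≈ -6.2335e-11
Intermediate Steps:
g(x) = 4*x² (g(x) = (2*x)*(2*x) = 4*x²)
R = -7219082591251/450 (R = 247192/((4*(-30)²)) - 36723/(1/436849) = 247192/((4*900)) - 36723/1/436849 = 247192/3600 - 36723*436849 = 247192*(1/3600) - 16042405827 = 30899/450 - 16042405827 = -7219082591251/450 ≈ -1.6042e+10)
1/R = 1/(-7219082591251/450) = -450/7219082591251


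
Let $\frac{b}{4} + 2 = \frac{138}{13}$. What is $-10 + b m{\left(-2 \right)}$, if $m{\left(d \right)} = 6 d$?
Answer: $- \frac{5506}{13} \approx -423.54$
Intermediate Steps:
$b = \frac{448}{13}$ ($b = -8 + 4 \cdot \frac{138}{13} = -8 + \frac{552}{13} = \frac{448}{13} \approx 34.462$)
$-10 + b m{\left(-2 \right)} = -10 + \frac{448 \cdot 6 \left(-2\right)}{13} = -10 + \frac{448}{13} \left(-12\right) = -10 - \frac{5376}{13} = - \frac{5506}{13}$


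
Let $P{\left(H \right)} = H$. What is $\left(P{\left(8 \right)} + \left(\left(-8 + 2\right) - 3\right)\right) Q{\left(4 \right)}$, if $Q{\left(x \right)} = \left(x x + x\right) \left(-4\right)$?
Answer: $80$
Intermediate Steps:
$Q{\left(x \right)} = - 4 x - 4 x^{2}$ ($Q{\left(x \right)} = \left(x^{2} + x\right) \left(-4\right) = \left(x + x^{2}\right) \left(-4\right) = - 4 x - 4 x^{2}$)
$\left(P{\left(8 \right)} + \left(\left(-8 + 2\right) - 3\right)\right) Q{\left(4 \right)} = \left(8 + \left(\left(-8 + 2\right) - 3\right)\right) \left(\left(-4\right) 4 \left(1 + 4\right)\right) = \left(8 - 9\right) \left(\left(-4\right) 4 \cdot 5\right) = \left(8 - 9\right) \left(-80\right) = \left(-1\right) \left(-80\right) = 80$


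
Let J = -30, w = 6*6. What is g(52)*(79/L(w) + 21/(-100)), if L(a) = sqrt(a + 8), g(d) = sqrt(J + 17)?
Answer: I*sqrt(13)*(-231 + 3950*sqrt(11))/1100 ≈ 42.184*I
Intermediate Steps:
w = 36
g(d) = I*sqrt(13) (g(d) = sqrt(-30 + 17) = sqrt(-13) = I*sqrt(13))
L(a) = sqrt(8 + a)
g(52)*(79/L(w) + 21/(-100)) = (I*sqrt(13))*(79/(sqrt(8 + 36)) + 21/(-100)) = (I*sqrt(13))*(79/(sqrt(44)) + 21*(-1/100)) = (I*sqrt(13))*(79/((2*sqrt(11))) - 21/100) = (I*sqrt(13))*(79*(sqrt(11)/22) - 21/100) = (I*sqrt(13))*(79*sqrt(11)/22 - 21/100) = (I*sqrt(13))*(-21/100 + 79*sqrt(11)/22) = I*sqrt(13)*(-21/100 + 79*sqrt(11)/22)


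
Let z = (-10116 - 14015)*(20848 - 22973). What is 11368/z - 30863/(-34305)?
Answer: 316598893373/351820930875 ≈ 0.89989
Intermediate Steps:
z = 51278375 (z = -24131*(-2125) = 51278375)
11368/z - 30863/(-34305) = 11368/51278375 - 30863/(-34305) = 11368*(1/51278375) - 30863*(-1/34305) = 11368/51278375 + 30863/34305 = 316598893373/351820930875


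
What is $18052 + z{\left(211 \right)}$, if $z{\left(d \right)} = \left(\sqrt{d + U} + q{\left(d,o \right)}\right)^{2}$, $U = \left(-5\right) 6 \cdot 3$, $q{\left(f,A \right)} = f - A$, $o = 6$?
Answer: $64708$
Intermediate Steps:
$U = -90$ ($U = \left(-30\right) 3 = -90$)
$z{\left(d \right)} = \left(-6 + d + \sqrt{-90 + d}\right)^{2}$ ($z{\left(d \right)} = \left(\sqrt{d - 90} + \left(d - 6\right)\right)^{2} = \left(\sqrt{-90 + d} + \left(d - 6\right)\right)^{2} = \left(\sqrt{-90 + d} + \left(-6 + d\right)\right)^{2} = \left(-6 + d + \sqrt{-90 + d}\right)^{2}$)
$18052 + z{\left(211 \right)} = 18052 + \left(-6 + 211 + \sqrt{-90 + 211}\right)^{2} = 18052 + \left(-6 + 211 + \sqrt{121}\right)^{2} = 18052 + \left(-6 + 211 + 11\right)^{2} = 18052 + 216^{2} = 18052 + 46656 = 64708$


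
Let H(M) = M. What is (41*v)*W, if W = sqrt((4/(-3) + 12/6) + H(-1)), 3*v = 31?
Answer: 1271*I*sqrt(3)/9 ≈ 244.6*I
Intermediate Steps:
v = 31/3 (v = (1/3)*31 = 31/3 ≈ 10.333)
W = I*sqrt(3)/3 (W = sqrt((4/(-3) + 12/6) - 1) = sqrt((4*(-1/3) + 12*(1/6)) - 1) = sqrt((-4/3 + 2) - 1) = sqrt(2/3 - 1) = sqrt(-1/3) = I*sqrt(3)/3 ≈ 0.57735*I)
(41*v)*W = (41*(31/3))*(I*sqrt(3)/3) = 1271*(I*sqrt(3)/3)/3 = 1271*I*sqrt(3)/9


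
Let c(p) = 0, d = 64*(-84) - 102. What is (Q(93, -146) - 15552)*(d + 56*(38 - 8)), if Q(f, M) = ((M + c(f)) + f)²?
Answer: 48397914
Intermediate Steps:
d = -5478 (d = -5376 - 102 = -5478)
Q(f, M) = (M + f)² (Q(f, M) = ((M + 0) + f)² = (M + f)²)
(Q(93, -146) - 15552)*(d + 56*(38 - 8)) = ((-146 + 93)² - 15552)*(-5478 + 56*(38 - 8)) = ((-53)² - 15552)*(-5478 + 56*30) = (2809 - 15552)*(-5478 + 1680) = -12743*(-3798) = 48397914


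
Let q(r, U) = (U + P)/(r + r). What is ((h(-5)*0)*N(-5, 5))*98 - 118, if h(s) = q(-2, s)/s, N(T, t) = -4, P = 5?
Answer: -118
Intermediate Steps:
q(r, U) = (5 + U)/(2*r) (q(r, U) = (U + 5)/(r + r) = (5 + U)/((2*r)) = (5 + U)*(1/(2*r)) = (5 + U)/(2*r))
h(s) = (-5/4 - s/4)/s (h(s) = ((1/2)*(5 + s)/(-2))/s = ((1/2)*(-1/2)*(5 + s))/s = (-5/4 - s/4)/s)
((h(-5)*0)*N(-5, 5))*98 - 118 = ((((1/4)*(-5 - 1*(-5))/(-5))*0)*(-4))*98 - 118 = ((((1/4)*(-1/5)*(-5 + 5))*0)*(-4))*98 - 118 = ((((1/4)*(-1/5)*0)*0)*(-4))*98 - 118 = ((0*0)*(-4))*98 - 118 = (0*(-4))*98 - 118 = 0*98 - 118 = 0 - 118 = -118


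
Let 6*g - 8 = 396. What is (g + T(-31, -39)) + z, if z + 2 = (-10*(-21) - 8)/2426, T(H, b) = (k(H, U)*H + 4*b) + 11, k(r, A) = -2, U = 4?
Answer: -63986/3639 ≈ -17.583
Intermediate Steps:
g = 202/3 (g = 4/3 + (⅙)*396 = 4/3 + 66 = 202/3 ≈ 67.333)
T(H, b) = 11 - 2*H + 4*b (T(H, b) = (-2*H + 4*b) + 11 = 11 - 2*H + 4*b)
z = -2325/1213 (z = -2 + (-10*(-21) - 8)/2426 = -2 + (210 - 8)*(1/2426) = -2 + 202*(1/2426) = -2 + 101/1213 = -2325/1213 ≈ -1.9167)
(g + T(-31, -39)) + z = (202/3 + (11 - 2*(-31) + 4*(-39))) - 2325/1213 = (202/3 + (11 + 62 - 156)) - 2325/1213 = (202/3 - 83) - 2325/1213 = -47/3 - 2325/1213 = -63986/3639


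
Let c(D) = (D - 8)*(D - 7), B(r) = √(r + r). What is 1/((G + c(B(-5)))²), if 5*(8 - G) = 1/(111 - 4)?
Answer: 286225/(28889 - 8025*I*√10)² ≈ 2.495e-5 + 0.00019197*I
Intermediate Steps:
B(r) = √2*√r (B(r) = √(2*r) = √2*√r)
c(D) = (-8 + D)*(-7 + D)
G = 4279/535 (G = 8 - 1/(5*(111 - 4)) = 8 - ⅕/107 = 8 - ⅕*1/107 = 8 - 1/535 = 4279/535 ≈ 7.9981)
1/((G + c(B(-5)))²) = 1/((4279/535 + (56 + (√2*√(-5))² - 15*√2*√(-5)))²) = 1/((4279/535 + (56 + (√2*(I*√5))² - 15*√2*I*√5))²) = 1/((4279/535 + (56 + (I*√10)² - 15*I*√10))²) = 1/((4279/535 + (56 - 10 - 15*I*√10))²) = 1/((4279/535 + (46 - 15*I*√10))²) = 1/((28889/535 - 15*I*√10)²) = (28889/535 - 15*I*√10)⁻²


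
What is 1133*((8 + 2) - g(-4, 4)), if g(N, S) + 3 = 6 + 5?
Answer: 2266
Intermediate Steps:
g(N, S) = 8 (g(N, S) = -3 + (6 + 5) = -3 + 11 = 8)
1133*((8 + 2) - g(-4, 4)) = 1133*((8 + 2) - 1*8) = 1133*(10 - 8) = 1133*2 = 2266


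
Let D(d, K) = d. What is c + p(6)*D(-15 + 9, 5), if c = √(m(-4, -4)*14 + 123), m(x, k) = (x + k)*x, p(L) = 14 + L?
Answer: -120 + √571 ≈ -96.104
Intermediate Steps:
m(x, k) = x*(k + x) (m(x, k) = (k + x)*x = x*(k + x))
c = √571 (c = √(-4*(-4 - 4)*14 + 123) = √(-4*(-8)*14 + 123) = √(32*14 + 123) = √(448 + 123) = √571 ≈ 23.896)
c + p(6)*D(-15 + 9, 5) = √571 + (14 + 6)*(-15 + 9) = √571 + 20*(-6) = √571 - 120 = -120 + √571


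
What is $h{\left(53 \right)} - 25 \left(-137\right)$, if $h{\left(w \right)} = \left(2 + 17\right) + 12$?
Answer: $3456$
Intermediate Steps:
$h{\left(w \right)} = 31$ ($h{\left(w \right)} = 19 + 12 = 31$)
$h{\left(53 \right)} - 25 \left(-137\right) = 31 - 25 \left(-137\right) = 31 - -3425 = 31 + 3425 = 3456$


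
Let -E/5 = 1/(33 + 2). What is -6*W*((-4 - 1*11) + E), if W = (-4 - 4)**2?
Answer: 40704/7 ≈ 5814.9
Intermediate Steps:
W = 64 (W = (-8)**2 = 64)
E = -1/7 (E = -5/(33 + 2) = -5/35 = -5*1/35 = -1/7 ≈ -0.14286)
-6*W*((-4 - 1*11) + E) = -384*((-4 - 1*11) - 1/7) = -384*((-4 - 11) - 1/7) = -384*(-15 - 1/7) = -384*(-106)/7 = -6*(-6784/7) = 40704/7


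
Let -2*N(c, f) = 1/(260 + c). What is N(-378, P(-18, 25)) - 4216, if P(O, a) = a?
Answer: -994975/236 ≈ -4216.0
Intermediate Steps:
N(c, f) = -1/(2*(260 + c))
N(-378, P(-18, 25)) - 4216 = -1/(520 + 2*(-378)) - 4216 = -1/(520 - 756) - 4216 = -1/(-236) - 4216 = -1*(-1/236) - 4216 = 1/236 - 4216 = -994975/236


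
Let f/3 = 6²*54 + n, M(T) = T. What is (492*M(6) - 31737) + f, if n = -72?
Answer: -23169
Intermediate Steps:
f = 5616 (f = 3*(6²*54 - 72) = 3*(36*54 - 72) = 3*(1944 - 72) = 3*1872 = 5616)
(492*M(6) - 31737) + f = (492*6 - 31737) + 5616 = (2952 - 31737) + 5616 = -28785 + 5616 = -23169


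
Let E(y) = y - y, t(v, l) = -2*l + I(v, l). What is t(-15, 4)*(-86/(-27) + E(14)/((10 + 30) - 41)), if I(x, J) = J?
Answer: -344/27 ≈ -12.741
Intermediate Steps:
t(v, l) = -l (t(v, l) = -2*l + l = -l)
E(y) = 0
t(-15, 4)*(-86/(-27) + E(14)/((10 + 30) - 41)) = (-1*4)*(-86/(-27) + 0/((10 + 30) - 41)) = -4*(-86*(-1/27) + 0/(40 - 41)) = -4*(86/27 + 0/(-1)) = -4*(86/27 + 0*(-1)) = -4*(86/27 + 0) = -4*86/27 = -344/27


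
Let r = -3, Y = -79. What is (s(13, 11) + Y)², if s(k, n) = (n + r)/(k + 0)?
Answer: 1038361/169 ≈ 6144.1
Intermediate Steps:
s(k, n) = (-3 + n)/k (s(k, n) = (n - 3)/(k + 0) = (-3 + n)/k)
(s(13, 11) + Y)² = ((-3 + 11)/13 - 79)² = ((1/13)*8 - 79)² = (8/13 - 79)² = (-1019/13)² = 1038361/169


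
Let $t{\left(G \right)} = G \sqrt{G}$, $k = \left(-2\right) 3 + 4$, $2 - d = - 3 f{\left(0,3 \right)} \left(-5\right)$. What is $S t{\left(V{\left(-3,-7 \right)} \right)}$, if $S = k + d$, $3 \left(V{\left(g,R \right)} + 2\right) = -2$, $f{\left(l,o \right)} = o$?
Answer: $80 i \sqrt{6} \approx 195.96 i$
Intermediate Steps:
$d = -43$ ($d = 2 - \left(-3\right) 3 \left(-5\right) = 2 - \left(-9\right) \left(-5\right) = 2 - 45 = -43$)
$k = -2$ ($k = -6 + 4 = -2$)
$V{\left(g,R \right)} = - \frac{8}{3}$ ($V{\left(g,R \right)} = -2 + \frac{1}{3} \left(-2\right) = -2 - \frac{2}{3} = - \frac{8}{3}$)
$S = -45$ ($S = -2 - 43 = -45$)
$t{\left(G \right)} = G^{\frac{3}{2}}$
$S t{\left(V{\left(-3,-7 \right)} \right)} = - 45 \left(- \frac{8}{3}\right)^{\frac{3}{2}} = - 45 \left(- \frac{16 i \sqrt{6}}{9}\right) = 80 i \sqrt{6}$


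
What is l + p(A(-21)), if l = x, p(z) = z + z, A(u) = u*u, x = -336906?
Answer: -336024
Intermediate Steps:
A(u) = u**2
p(z) = 2*z
l = -336906
l + p(A(-21)) = -336906 + 2*(-21)**2 = -336906 + 2*441 = -336906 + 882 = -336024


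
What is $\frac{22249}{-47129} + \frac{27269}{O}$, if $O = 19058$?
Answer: $\frac{861139259}{898184482} \approx 0.95876$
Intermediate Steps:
$\frac{22249}{-47129} + \frac{27269}{O} = \frac{22249}{-47129} + \frac{27269}{19058} = 22249 \left(- \frac{1}{47129}\right) + 27269 \cdot \frac{1}{19058} = - \frac{22249}{47129} + \frac{27269}{19058} = \frac{861139259}{898184482}$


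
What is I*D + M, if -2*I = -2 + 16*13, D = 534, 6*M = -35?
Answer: -330047/6 ≈ -55008.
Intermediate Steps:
M = -35/6 (M = (⅙)*(-35) = -35/6 ≈ -5.8333)
I = -103 (I = -(-2 + 16*13)/2 = -(-2 + 208)/2 = -½*206 = -103)
I*D + M = -103*534 - 35/6 = -55002 - 35/6 = -330047/6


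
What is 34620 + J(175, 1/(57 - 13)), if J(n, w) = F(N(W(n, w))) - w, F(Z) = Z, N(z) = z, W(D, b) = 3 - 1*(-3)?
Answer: 1523543/44 ≈ 34626.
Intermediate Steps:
W(D, b) = 6 (W(D, b) = 3 + 3 = 6)
J(n, w) = 6 - w
34620 + J(175, 1/(57 - 13)) = 34620 + (6 - 1/(57 - 13)) = 34620 + (6 - 1/44) = 34620 + 263/44 = 1523543/44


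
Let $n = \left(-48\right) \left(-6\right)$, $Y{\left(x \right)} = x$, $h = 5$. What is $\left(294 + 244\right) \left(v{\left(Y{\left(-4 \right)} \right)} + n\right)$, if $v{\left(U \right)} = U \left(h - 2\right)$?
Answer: $148488$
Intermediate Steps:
$v{\left(U \right)} = 3 U$ ($v{\left(U \right)} = U \left(5 - 2\right) = U 3 = 3 U$)
$n = 288$
$\left(294 + 244\right) \left(v{\left(Y{\left(-4 \right)} \right)} + n\right) = \left(294 + 244\right) \left(3 \left(-4\right) + 288\right) = 538 \left(-12 + 288\right) = 538 \cdot 276 = 148488$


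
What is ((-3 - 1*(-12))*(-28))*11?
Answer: -2772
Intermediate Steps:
((-3 - 1*(-12))*(-28))*11 = ((-3 + 12)*(-28))*11 = (9*(-28))*11 = -252*11 = -2772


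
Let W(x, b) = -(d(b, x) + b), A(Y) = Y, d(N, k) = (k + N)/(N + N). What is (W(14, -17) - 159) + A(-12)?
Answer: -5239/34 ≈ -154.09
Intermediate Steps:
d(N, k) = (N + k)/(2*N) (d(N, k) = (N + k)/((2*N)) = (N + k)*(1/(2*N)) = (N + k)/(2*N))
W(x, b) = -b - (b + x)/(2*b) (W(x, b) = -((b + x)/(2*b) + b) = -(b + (b + x)/(2*b)) = -b - (b + x)/(2*b))
(W(14, -17) - 159) + A(-12) = ((-½ - 1*(-17) - ½*14/(-17)) - 159) - 12 = ((-½ + 17 - ½*14*(-1/17)) - 159) - 12 = ((-½ + 17 + 7/17) - 159) - 12 = (575/34 - 159) - 12 = -4831/34 - 12 = -5239/34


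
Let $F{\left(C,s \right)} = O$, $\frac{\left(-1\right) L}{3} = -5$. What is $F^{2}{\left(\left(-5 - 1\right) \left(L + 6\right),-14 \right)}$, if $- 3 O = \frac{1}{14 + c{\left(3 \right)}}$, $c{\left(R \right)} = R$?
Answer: $\frac{1}{2601} \approx 0.00038447$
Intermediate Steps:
$L = 15$ ($L = \left(-3\right) \left(-5\right) = 15$)
$O = - \frac{1}{51}$ ($O = - \frac{1}{3 \left(14 + 3\right)} = - \frac{1}{3 \cdot 17} = \left(- \frac{1}{3}\right) \frac{1}{17} = - \frac{1}{51} \approx -0.019608$)
$F{\left(C,s \right)} = - \frac{1}{51}$
$F^{2}{\left(\left(-5 - 1\right) \left(L + 6\right),-14 \right)} = \left(- \frac{1}{51}\right)^{2} = \frac{1}{2601}$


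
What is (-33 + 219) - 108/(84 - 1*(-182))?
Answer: 24684/133 ≈ 185.59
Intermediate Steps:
(-33 + 219) - 108/(84 - 1*(-182)) = 186 - 108/(84 + 182) = 186 - 108/266 = 186 - 108*1/266 = 186 - 54/133 = 24684/133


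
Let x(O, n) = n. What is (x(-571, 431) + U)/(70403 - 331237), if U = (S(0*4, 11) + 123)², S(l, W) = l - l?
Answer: -7780/130417 ≈ -0.059655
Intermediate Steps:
S(l, W) = 0
U = 15129 (U = (0 + 123)² = 123² = 15129)
(x(-571, 431) + U)/(70403 - 331237) = (431 + 15129)/(70403 - 331237) = 15560/(-260834) = 15560*(-1/260834) = -7780/130417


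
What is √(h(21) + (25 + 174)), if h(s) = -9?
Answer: √190 ≈ 13.784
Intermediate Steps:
√(h(21) + (25 + 174)) = √(-9 + (25 + 174)) = √(-9 + 199) = √190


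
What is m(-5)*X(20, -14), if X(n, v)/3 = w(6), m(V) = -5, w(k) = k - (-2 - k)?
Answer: -210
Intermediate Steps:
w(k) = 2 + 2*k (w(k) = k + (2 + k) = 2 + 2*k)
X(n, v) = 42 (X(n, v) = 3*(2 + 2*6) = 3*(2 + 12) = 3*14 = 42)
m(-5)*X(20, -14) = -5*42 = -210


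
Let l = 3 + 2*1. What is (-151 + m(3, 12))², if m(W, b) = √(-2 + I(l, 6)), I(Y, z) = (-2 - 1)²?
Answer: (151 - √7)² ≈ 22009.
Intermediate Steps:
l = 5 (l = 3 + 2 = 5)
I(Y, z) = 9 (I(Y, z) = (-3)² = 9)
m(W, b) = √7 (m(W, b) = √(-2 + 9) = √7)
(-151 + m(3, 12))² = (-151 + √7)²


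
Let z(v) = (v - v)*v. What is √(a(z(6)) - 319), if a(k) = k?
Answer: I*√319 ≈ 17.861*I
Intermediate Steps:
z(v) = 0 (z(v) = 0*v = 0)
√(a(z(6)) - 319) = √(0 - 319) = √(-319) = I*√319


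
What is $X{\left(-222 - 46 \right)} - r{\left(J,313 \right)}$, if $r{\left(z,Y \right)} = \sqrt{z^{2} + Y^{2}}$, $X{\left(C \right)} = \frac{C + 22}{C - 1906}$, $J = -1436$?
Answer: $\frac{123}{1087} - \sqrt{2160065} \approx -1469.6$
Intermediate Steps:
$X{\left(C \right)} = \frac{22 + C}{-1906 + C}$
$r{\left(z,Y \right)} = \sqrt{Y^{2} + z^{2}}$
$X{\left(-222 - 46 \right)} - r{\left(J,313 \right)} = \frac{22 - 268}{-1906 - 268} - \sqrt{313^{2} + \left(-1436\right)^{2}} = \frac{22 - 268}{-1906 - 268} - \sqrt{97969 + 2062096} = \frac{22 - 268}{-1906 - 268} - \sqrt{2160065} = \frac{1}{-2174} \left(-246\right) - \sqrt{2160065} = \left(- \frac{1}{2174}\right) \left(-246\right) - \sqrt{2160065} = \frac{123}{1087} - \sqrt{2160065}$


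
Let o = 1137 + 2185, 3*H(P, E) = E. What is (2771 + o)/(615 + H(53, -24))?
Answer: 6093/607 ≈ 10.038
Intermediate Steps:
H(P, E) = E/3
o = 3322
(2771 + o)/(615 + H(53, -24)) = (2771 + 3322)/(615 + (⅓)*(-24)) = 6093/(615 - 8) = 6093/607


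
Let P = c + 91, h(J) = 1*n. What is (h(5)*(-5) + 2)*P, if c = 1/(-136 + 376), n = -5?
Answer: 196569/80 ≈ 2457.1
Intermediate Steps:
h(J) = -5 (h(J) = 1*(-5) = -5)
c = 1/240 ≈ 0.0041667
P = 21841/240 (P = 1/240 + 91 = 21841/240 ≈ 91.004)
(h(5)*(-5) + 2)*P = (-5*(-5) + 2)*(21841/240) = (25 + 2)*(21841/240) = 27*(21841/240) = 196569/80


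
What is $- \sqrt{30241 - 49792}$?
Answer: $- 7 i \sqrt{399} \approx - 139.82 i$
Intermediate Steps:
$- \sqrt{30241 - 49792} = - \sqrt{-19551} = - 7 i \sqrt{399}$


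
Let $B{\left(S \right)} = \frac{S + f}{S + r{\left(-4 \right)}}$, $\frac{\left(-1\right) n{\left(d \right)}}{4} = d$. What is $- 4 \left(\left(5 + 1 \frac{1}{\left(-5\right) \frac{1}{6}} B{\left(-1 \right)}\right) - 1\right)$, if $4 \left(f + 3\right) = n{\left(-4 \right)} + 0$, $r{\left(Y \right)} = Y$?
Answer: $-16$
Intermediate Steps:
$n{\left(d \right)} = - 4 d$
$f = 1$ ($f = -3 + \frac{\left(-4\right) \left(-4\right) + 0}{4} = -3 + \frac{16 + 0}{4} = -3 + \frac{1}{4} \cdot 16 = -3 + 4 = 1$)
$B{\left(S \right)} = \frac{1 + S}{-4 + S}$ ($B{\left(S \right)} = \frac{S + 1}{S - 4} = \frac{1 + S}{-4 + S}$)
$- 4 \left(\left(5 + 1 \frac{1}{\left(-5\right) \frac{1}{6}} B{\left(-1 \right)}\right) - 1\right) = - 4 \left(\left(5 + 1 \frac{1}{\left(-5\right) \frac{1}{6}} \frac{1 - 1}{-4 - 1}\right) - 1\right) = - 4 \left(\left(5 + 1 \frac{1}{\left(-5\right) \frac{1}{6}} \frac{1}{-5} \cdot 0\right) - 1\right) = - 4 \left(\left(5 + 1 \frac{1}{- \frac{5}{6}} \left(\left(- \frac{1}{5}\right) 0\right)\right) - 1\right) = - 4 \left(\left(5 + 1 \left(- \frac{6}{5}\right) 0\right) - 1\right) = - 4 \left(\left(5 - 0\right) - 1\right) = - 4 \left(\left(5 + 0\right) - 1\right) = - 4 \left(5 - 1\right) = \left(-4\right) 4 = -16$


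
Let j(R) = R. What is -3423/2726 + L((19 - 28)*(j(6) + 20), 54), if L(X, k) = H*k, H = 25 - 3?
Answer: 3235065/2726 ≈ 1186.7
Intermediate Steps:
H = 22
L(X, k) = 22*k
-3423/2726 + L((19 - 28)*(j(6) + 20), 54) = -3423/2726 + 22*54 = -3423*1/2726 + 1188 = -3423/2726 + 1188 = 3235065/2726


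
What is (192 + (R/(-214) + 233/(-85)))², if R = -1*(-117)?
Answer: 11783243924929/330876100 ≈ 35612.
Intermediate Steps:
R = 117
(192 + (R/(-214) + 233/(-85)))² = (192 + (117/(-214) + 233/(-85)))² = (192 + (117*(-1/214) + 233*(-1/85)))² = (192 + (-117/214 - 233/85))² = (192 - 59807/18190)² = (3432673/18190)² = 11783243924929/330876100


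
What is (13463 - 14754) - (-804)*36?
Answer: 27653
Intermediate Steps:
(13463 - 14754) - (-804)*36 = -1291 - 1*(-28944) = -1291 + 28944 = 27653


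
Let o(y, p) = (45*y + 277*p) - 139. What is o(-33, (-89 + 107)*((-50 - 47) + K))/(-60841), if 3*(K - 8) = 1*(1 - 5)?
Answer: 452026/60841 ≈ 7.4296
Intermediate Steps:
K = 20/3 (K = 8 + (1*(1 - 5))/3 = 8 + (1*(-4))/3 = 8 + (⅓)*(-4) = 8 - 4/3 = 20/3 ≈ 6.6667)
o(y, p) = -139 + 45*y + 277*p
o(-33, (-89 + 107)*((-50 - 47) + K))/(-60841) = (-139 + 45*(-33) + 277*((-89 + 107)*((-50 - 47) + 20/3)))/(-60841) = (-139 - 1485 + 277*(18*(-97 + 20/3)))*(-1/60841) = (-139 - 1485 + 277*(18*(-271/3)))*(-1/60841) = (-139 - 1485 + 277*(-1626))*(-1/60841) = (-139 - 1485 - 450402)*(-1/60841) = -452026*(-1/60841) = 452026/60841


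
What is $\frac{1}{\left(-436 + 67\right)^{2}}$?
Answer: $\frac{1}{136161} \approx 7.3442 \cdot 10^{-6}$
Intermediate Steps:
$\frac{1}{\left(-436 + 67\right)^{2}} = \frac{1}{\left(-369\right)^{2}} = \frac{1}{136161}$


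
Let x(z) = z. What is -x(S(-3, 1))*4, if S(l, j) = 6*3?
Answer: -72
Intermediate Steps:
S(l, j) = 18
-x(S(-3, 1))*4 = -1*18*4 = -18*4 = -72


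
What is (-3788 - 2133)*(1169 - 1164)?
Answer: -29605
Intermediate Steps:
(-3788 - 2133)*(1169 - 1164) = -5921*5 = -29605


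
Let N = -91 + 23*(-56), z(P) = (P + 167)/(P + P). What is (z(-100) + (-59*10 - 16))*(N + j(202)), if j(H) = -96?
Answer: 7154753/8 ≈ 8.9434e+5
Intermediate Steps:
z(P) = (167 + P)/(2*P) (z(P) = (167 + P)/((2*P)) = (167 + P)*(1/(2*P)) = (167 + P)/(2*P))
N = -1379 (N = -91 - 1288 = -1379)
(z(-100) + (-59*10 - 16))*(N + j(202)) = ((½)*(167 - 100)/(-100) + (-59*10 - 16))*(-1379 - 96) = ((½)*(-1/100)*67 + (-590 - 16))*(-1475) = (-67/200 - 606)*(-1475) = -121267/200*(-1475) = 7154753/8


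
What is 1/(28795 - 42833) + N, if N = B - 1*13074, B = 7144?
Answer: -83245341/14038 ≈ -5930.0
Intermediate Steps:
N = -5930 (N = 7144 - 1*13074 = 7144 - 13074 = -5930)
1/(28795 - 42833) + N = 1/(28795 - 42833) - 5930 = 1/(-14038) - 5930 = -1/14038 - 5930 = -83245341/14038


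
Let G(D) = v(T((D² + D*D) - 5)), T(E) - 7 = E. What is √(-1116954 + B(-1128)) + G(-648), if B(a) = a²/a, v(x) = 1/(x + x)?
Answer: 1/1679620 + 7*I*√22818 ≈ 5.9537e-7 + 1057.4*I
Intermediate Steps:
T(E) = 7 + E
v(x) = 1/(2*x)
B(a) = a
G(D) = 1/(2*(2 + 2*D²)) (G(D) = 1/(2*(7 + ((D² + D*D) - 5))) = 1/(2*(7 + ((D² + D²) - 5))) = 1/(2*(7 + (2*D² - 5))) = 1/(2*(7 + (-5 + 2*D²))) = 1/(2*(2 + 2*D²)))
√(-1116954 + B(-1128)) + G(-648) = √(-1116954 - 1128) + 1/(4*(1 + (-648)²)) = √(-1118082) + 1/(4*(1 + 419904)) = 7*I*√22818 + (¼)/419905 = 7*I*√22818 + (¼)*(1/419905) = 7*I*√22818 + 1/1679620 = 1/1679620 + 7*I*√22818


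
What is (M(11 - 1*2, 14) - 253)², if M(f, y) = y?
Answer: 57121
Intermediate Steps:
(M(11 - 1*2, 14) - 253)² = (14 - 253)² = (-239)² = 57121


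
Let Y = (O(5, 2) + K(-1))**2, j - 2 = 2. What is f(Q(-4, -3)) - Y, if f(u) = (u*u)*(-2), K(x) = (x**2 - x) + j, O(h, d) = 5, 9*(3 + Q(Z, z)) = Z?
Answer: -11723/81 ≈ -144.73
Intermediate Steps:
j = 4 (j = 2 + 2 = 4)
Q(Z, z) = -3 + Z/9
K(x) = 4 + x**2 - x (K(x) = (x**2 - x) + 4 = 4 + x**2 - x)
f(u) = -2*u**2 (f(u) = u**2*(-2) = -2*u**2)
Y = 121 (Y = (5 + (4 + (-1)**2 - 1*(-1)))**2 = (5 + (4 + 1 + 1))**2 = (5 + 6)**2 = 11**2 = 121)
f(Q(-4, -3)) - Y = -2*(-3 + (1/9)*(-4))**2 - 1*121 = -2*(-3 - 4/9)**2 - 121 = -2*(-31/9)**2 - 121 = -2*961/81 - 121 = -1922/81 - 121 = -11723/81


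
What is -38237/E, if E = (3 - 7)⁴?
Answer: -38237/256 ≈ -149.36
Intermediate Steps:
E = 256 (E = (-4)⁴ = 256)
-38237/E = -38237/256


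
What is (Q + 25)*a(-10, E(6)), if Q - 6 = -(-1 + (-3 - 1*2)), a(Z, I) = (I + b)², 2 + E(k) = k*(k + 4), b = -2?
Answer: 116032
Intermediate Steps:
E(k) = -2 + k*(4 + k) (E(k) = -2 + k*(k + 4) = -2 + k*(4 + k))
a(Z, I) = (-2 + I)² (a(Z, I) = (I - 2)² = (-2 + I)²)
Q = 12 (Q = 6 - (-1 + (-3 - 1*2)) = 6 - (-1 + (-3 - 2)) = 6 - (-1 - 5) = 6 - 1*(-6) = 6 + 6 = 12)
(Q + 25)*a(-10, E(6)) = (12 + 25)*(-2 + (-2 + 6² + 4*6))² = 37*(-2 + (-2 + 36 + 24))² = 37*(-2 + 58)² = 37*56² = 37*3136 = 116032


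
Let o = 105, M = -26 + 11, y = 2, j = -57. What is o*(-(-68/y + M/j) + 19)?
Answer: 105210/19 ≈ 5537.4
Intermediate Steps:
M = -15
o*(-(-68/y + M/j) + 19) = 105*(-(-68/2 - 15/(-57)) + 19) = 105*(-(-68*½ - 15*(-1/57)) + 19) = 105*(-(-34 + 5/19) + 19) = 105*(-1*(-641/19) + 19) = 105*(641/19 + 19) = 105*(1002/19) = 105210/19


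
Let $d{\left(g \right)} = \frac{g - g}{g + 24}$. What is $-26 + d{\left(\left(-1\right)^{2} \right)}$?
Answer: $-26$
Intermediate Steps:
$d{\left(g \right)} = 0$ ($d{\left(g \right)} = \frac{0}{24 + g} = 0$)
$-26 + d{\left(\left(-1\right)^{2} \right)} = -26 + 0 = -26$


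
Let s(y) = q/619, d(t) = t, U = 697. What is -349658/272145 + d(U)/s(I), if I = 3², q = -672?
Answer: -39216675137/60960480 ≈ -643.31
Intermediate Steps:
I = 9
s(y) = -672/619
-349658/272145 + d(U)/s(I) = -349658/272145 + 697/(-672/619) = -349658*1/272145 + 697*(-619/672) = -349658/272145 - 431443/672 = -39216675137/60960480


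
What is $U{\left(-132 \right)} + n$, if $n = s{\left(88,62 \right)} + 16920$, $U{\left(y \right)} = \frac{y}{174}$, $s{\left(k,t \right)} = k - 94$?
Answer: $\frac{490484}{29} \approx 16913.0$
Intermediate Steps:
$s{\left(k,t \right)} = -94 + k$
$U{\left(y \right)} = \frac{y}{174}$ ($U{\left(y \right)} = y \frac{1}{174} = \frac{y}{174}$)
$n = 16914$ ($n = \left(-94 + 88\right) + 16920 = -6 + 16920 = 16914$)
$U{\left(-132 \right)} + n = \frac{1}{174} \left(-132\right) + 16914 = - \frac{22}{29} + 16914 = \frac{490484}{29}$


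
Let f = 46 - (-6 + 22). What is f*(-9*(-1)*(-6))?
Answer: -1620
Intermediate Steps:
f = 30 (f = 46 - 1*16 = 46 - 16 = 30)
f*(-9*(-1)*(-6)) = 30*(-9*(-1)*(-6)) = 30*(9*(-6)) = 30*(-54) = -1620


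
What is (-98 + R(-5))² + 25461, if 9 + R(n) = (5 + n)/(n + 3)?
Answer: 36910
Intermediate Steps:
R(n) = -9 + (5 + n)/(3 + n) (R(n) = -9 + (5 + n)/(n + 3) = -9 + (5 + n)/(3 + n))
(-98 + R(-5))² + 25461 = (-98 + 2*(-11 - 4*(-5))/(3 - 5))² + 25461 = (-98 + 2*(-11 + 20)/(-2))² + 25461 = (-98 + 2*(-½)*9)² + 25461 = (-98 - 9)² + 25461 = (-107)² + 25461 = 11449 + 25461 = 36910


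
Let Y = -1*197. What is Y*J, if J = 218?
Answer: -42946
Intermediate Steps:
Y = -197
Y*J = -197*218 = -42946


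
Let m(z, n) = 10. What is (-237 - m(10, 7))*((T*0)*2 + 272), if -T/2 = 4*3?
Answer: -67184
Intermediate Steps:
T = -24 (T = -8*3 = -2*12 = -24)
(-237 - m(10, 7))*((T*0)*2 + 272) = (-237 - 1*10)*(-24*0*2 + 272) = (-237 - 10)*(0*2 + 272) = -247*(0 + 272) = -247*272 = -67184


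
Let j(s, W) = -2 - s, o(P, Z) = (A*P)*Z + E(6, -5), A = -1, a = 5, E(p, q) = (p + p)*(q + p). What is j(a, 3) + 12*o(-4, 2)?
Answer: 233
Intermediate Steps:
E(p, q) = 2*p*(p + q) (E(p, q) = (2*p)*(p + q) = 2*p*(p + q))
o(P, Z) = 12 - P*Z (o(P, Z) = (-P)*Z + 2*6*(6 - 5) = -P*Z + 2*6*1 = -P*Z + 12 = 12 - P*Z)
j(a, 3) + 12*o(-4, 2) = (-2 - 1*5) + 12*(12 - 1*(-4)*2) = (-2 - 5) + 12*(12 + 8) = -7 + 12*20 = -7 + 240 = 233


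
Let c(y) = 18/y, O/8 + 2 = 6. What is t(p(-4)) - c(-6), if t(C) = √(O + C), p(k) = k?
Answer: 3 + 2*√7 ≈ 8.2915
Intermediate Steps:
O = 32 (O = -16 + 8*6 = -16 + 48 = 32)
t(C) = √(32 + C)
t(p(-4)) - c(-6) = √(32 - 4) - 18/(-6) = √28 - 18*(-1)/6 = 2*√7 - 1*(-3) = 2*√7 + 3 = 3 + 2*√7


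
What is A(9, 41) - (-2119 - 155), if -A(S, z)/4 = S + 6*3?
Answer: 2166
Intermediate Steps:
A(S, z) = -72 - 4*S (A(S, z) = -4*(S + 6*3) = -4*(S + 18) = -4*(18 + S) = -72 - 4*S)
A(9, 41) - (-2119 - 155) = (-72 - 4*9) - (-2119 - 155) = (-72 - 36) - 1*(-2274) = -108 + 2274 = 2166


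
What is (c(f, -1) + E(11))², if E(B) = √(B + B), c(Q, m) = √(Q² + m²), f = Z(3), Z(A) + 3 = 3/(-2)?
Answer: 173/4 + √1870 ≈ 86.494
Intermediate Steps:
Z(A) = -9/2 (Z(A) = -3 + 3/(-2) = -3 + 3*(-½) = -3 - 3/2 = -9/2)
f = -9/2 ≈ -4.5000
E(B) = √2*√B (E(B) = √(2*B) = √2*√B)
(c(f, -1) + E(11))² = (√((-9/2)² + (-1)²) + √2*√11)² = (√(81/4 + 1) + √22)² = (√(85/4) + √22)² = (√85/2 + √22)² = (√22 + √85/2)²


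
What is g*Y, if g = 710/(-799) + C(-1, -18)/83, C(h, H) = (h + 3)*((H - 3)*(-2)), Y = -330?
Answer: -2701380/66317 ≈ -40.734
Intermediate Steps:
C(h, H) = (3 + h)*(6 - 2*H) (C(h, H) = (3 + h)*((-3 + H)*(-2)) = (3 + h)*(6 - 2*H))
g = 8186/66317 (g = 710/(-799) + (18 - 6*(-18) + 6*(-1) - 2*(-18)*(-1))/83 = 710*(-1/799) + (18 + 108 - 6 - 36)*(1/83) = -710/799 + 84*(1/83) = -710/799 + 84/83 = 8186/66317 ≈ 0.12344)
g*Y = (8186/66317)*(-330) = -2701380/66317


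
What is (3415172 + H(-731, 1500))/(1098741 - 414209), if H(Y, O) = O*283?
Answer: 50522/9007 ≈ 5.6092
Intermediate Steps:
H(Y, O) = 283*O
(3415172 + H(-731, 1500))/(1098741 - 414209) = (3415172 + 283*1500)/(1098741 - 414209) = (3415172 + 424500)/684532 = 3839672*(1/684532) = 50522/9007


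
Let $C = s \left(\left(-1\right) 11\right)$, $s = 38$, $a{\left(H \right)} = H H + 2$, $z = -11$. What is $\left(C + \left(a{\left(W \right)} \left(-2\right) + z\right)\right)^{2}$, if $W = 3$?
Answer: $203401$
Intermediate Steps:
$a{\left(H \right)} = 2 + H^{2}$ ($a{\left(H \right)} = H^{2} + 2 = 2 + H^{2}$)
$C = -418$ ($C = 38 \left(\left(-1\right) 11\right) = 38 \left(-11\right) = -418$)
$\left(C + \left(a{\left(W \right)} \left(-2\right) + z\right)\right)^{2} = \left(-418 + \left(\left(2 + 3^{2}\right) \left(-2\right) - 11\right)\right)^{2} = \left(-418 + \left(\left(2 + 9\right) \left(-2\right) - 11\right)\right)^{2} = \left(-418 + \left(11 \left(-2\right) - 11\right)\right)^{2} = \left(-418 - 33\right)^{2} = \left(-451\right)^{2} = 203401$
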